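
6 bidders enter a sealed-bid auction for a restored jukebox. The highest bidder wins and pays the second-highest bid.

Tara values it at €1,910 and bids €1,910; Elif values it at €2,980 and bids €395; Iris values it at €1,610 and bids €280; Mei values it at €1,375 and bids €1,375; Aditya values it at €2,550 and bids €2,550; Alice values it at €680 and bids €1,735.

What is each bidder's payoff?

Tara €0, Elif €0, Iris €0, Mei €0, Aditya €640, Alice €0.

Ordered from highest: Aditya €2,550; Tara €1,910; Alice €1,735; Mei €1,375; Elif €395; Iris €280.
Aditya has the top bid and wins; the price is the second-highest bid, €1,910.
Aditya's payoff = €2,550 − €1,910 = €640. All other bidders lose, so their payoff is 0.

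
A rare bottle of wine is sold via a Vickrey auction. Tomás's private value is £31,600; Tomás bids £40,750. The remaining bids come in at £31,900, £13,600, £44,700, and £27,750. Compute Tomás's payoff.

Highest competing bid: £44,700.
Tomás's bid £40,750 is not the highest, so Tomás loses, pays nothing, and earns zero payoff.

Payoff = £0.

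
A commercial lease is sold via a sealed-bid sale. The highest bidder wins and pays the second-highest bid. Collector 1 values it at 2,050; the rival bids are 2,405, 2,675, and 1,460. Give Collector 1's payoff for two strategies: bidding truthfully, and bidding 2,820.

Truthful: 0; alternative: -625.

The highest competing bid is 2,675.
Bidding truthfully at 2,050: the top bid is 2,675 (a rival), so Collector 1 loses. Payoff = 0.
Bidding 2,820: Collector 1 has the top bid, wins, and pays the second-highest bid 2,675. Payoff = 2,050 − 2,675 = -625.
This is the dominant-strategy logic: truthful bidding weakly beats any alternative.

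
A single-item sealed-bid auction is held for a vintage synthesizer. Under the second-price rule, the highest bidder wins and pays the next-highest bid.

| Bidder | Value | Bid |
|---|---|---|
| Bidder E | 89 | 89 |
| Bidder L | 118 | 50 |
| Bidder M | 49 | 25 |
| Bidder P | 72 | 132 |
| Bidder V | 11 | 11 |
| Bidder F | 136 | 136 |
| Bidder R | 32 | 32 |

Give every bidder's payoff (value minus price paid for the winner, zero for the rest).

Ordered from highest: Bidder F 136; Bidder P 132; Bidder E 89; Bidder L 50; Bidder R 32; Bidder M 25; Bidder V 11.
Bidder F has the top bid and wins; the price is the second-highest bid, 132.
Bidder F's payoff = 136 − 132 = 4. All other bidders lose, so their payoff is 0.

Bidder E 0, Bidder L 0, Bidder M 0, Bidder P 0, Bidder V 0, Bidder F 4, Bidder R 0.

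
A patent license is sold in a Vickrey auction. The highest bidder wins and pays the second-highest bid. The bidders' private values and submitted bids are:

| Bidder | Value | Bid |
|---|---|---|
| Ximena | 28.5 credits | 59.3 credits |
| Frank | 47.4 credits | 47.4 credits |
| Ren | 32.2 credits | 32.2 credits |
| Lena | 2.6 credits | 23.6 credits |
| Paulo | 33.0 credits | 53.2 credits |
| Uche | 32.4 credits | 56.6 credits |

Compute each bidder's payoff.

Sorted high to low: Ximena 59.3 credits, then Uche 56.6 credits, then Paulo 53.2 credits, then Frank 47.4 credits, then Ren 32.2 credits, then Lena 23.6 credits.
Ximena has the top bid and wins; the price is the second-highest bid, 56.6 credits.
Ximena's payoff = 28.5 credits − 56.6 credits = -28.1 credits. All other bidders lose, so their payoff is 0.

Payoffs: Ximena -28.1 credits, Frank 0.0 credits, Ren 0.0 credits, Lena 0.0 credits, Paulo 0.0 credits, Uche 0.0 credits.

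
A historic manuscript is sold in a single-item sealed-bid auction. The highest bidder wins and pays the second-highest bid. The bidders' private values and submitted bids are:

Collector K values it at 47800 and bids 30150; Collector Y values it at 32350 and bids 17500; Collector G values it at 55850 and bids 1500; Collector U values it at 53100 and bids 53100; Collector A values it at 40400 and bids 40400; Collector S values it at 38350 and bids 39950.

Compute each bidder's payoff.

Bids in descending order: Collector U 53100; Collector A 40400; Collector S 39950; Collector K 30150; Collector Y 17500; Collector G 1500.
Collector U has the top bid and wins; the price is the second-highest bid, 40400.
Collector U's payoff = 53100 − 40400 = 12700. All other bidders lose, so their payoff is 0.

Collector K 0, Collector Y 0, Collector G 0, Collector U 12700, Collector A 0, Collector S 0.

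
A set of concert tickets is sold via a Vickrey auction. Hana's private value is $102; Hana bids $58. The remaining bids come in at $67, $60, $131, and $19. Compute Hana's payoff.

Highest competing bid: $131.
Hana's bid $58 is not the highest, so Hana loses, pays nothing, and earns zero payoff.

$0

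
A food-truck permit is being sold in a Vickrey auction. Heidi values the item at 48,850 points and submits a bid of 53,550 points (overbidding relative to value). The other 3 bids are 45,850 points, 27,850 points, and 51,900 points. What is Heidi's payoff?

Highest competing bid: 51,900 points.
Heidi's bid 53,550 points is the highest overall, so Heidi wins and pays the second-highest bid, 51,900 points.
Payoff = value − price = 48,850 points − 51,900 points = -3,050 points.
Overbidding won the item at a price above value — truthful bidding would have avoided this loss.

Payoff = -3,050 points.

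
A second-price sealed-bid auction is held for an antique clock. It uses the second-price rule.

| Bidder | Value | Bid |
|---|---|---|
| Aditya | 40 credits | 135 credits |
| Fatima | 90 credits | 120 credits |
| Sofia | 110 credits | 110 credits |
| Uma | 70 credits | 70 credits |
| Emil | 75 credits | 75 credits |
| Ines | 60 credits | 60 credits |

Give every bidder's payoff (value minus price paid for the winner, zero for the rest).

Ranking the bids: Aditya 135 credits > Fatima 120 credits > Sofia 110 credits > Emil 75 credits > Uma 70 credits > Ines 60 credits.
Aditya has the top bid and wins; the price is the second-highest bid, 120 credits.
Aditya's payoff = 40 credits − 120 credits = -80 credits. All other bidders lose, so their payoff is 0.

Payoffs: Aditya -80 credits, Fatima 0 credits, Sofia 0 credits, Uma 0 credits, Emil 0 credits, Ines 0 credits.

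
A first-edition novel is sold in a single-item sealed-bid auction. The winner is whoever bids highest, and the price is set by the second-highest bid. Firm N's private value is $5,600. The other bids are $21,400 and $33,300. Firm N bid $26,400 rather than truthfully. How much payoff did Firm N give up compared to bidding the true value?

The highest competing bid is $33,300.
Bidding truthfully at $5,600: the top bid is $33,300 (a rival), so Firm N loses. Payoff = $0.
Bidding $26,400: the top bid is $33,300 (a rival), so Firm N loses. Payoff = $0.
Regret = truthful payoff − actual payoff = $0 − $0 = $0.
The bid only affects whether you win, not the price — here both bids land on the same side of the top rival bid, so the deviation is payoff-neutral.

Payoff forgone: $0.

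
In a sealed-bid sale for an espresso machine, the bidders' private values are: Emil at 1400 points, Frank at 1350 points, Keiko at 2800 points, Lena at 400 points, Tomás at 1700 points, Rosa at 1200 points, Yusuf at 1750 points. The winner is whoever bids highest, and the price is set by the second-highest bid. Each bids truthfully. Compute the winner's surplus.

1050 points

Bids in descending order: Keiko 2800 points, then Yusuf 1750 points, then Tomás 1700 points, then Emil 1400 points, then Frank 1350 points, then Rosa 1200 points, then Lena 400 points.
Keiko wins with the top bid and pays the second-highest, 1750 points.
Surplus = 2800 points − 1750 points = 1050 points.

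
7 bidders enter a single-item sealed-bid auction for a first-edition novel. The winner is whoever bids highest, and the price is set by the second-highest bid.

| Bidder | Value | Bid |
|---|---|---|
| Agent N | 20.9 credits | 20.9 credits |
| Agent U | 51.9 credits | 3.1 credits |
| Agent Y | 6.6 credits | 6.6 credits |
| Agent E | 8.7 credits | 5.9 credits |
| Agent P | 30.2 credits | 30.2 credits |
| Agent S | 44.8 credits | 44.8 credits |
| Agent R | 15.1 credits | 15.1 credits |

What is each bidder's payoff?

Bids in descending order: Agent S 44.8 credits > Agent P 30.2 credits > Agent N 20.9 credits > Agent R 15.1 credits > Agent Y 6.6 credits > Agent E 5.9 credits > Agent U 3.1 credits.
Agent S has the top bid and wins; the price is the second-highest bid, 30.2 credits.
Agent S's payoff = 44.8 credits − 30.2 credits = 14.6 credits. All other bidders lose, so their payoff is 0.

Payoffs: Agent N 0.0 credits, Agent U 0.0 credits, Agent Y 0.0 credits, Agent E 0.0 credits, Agent P 0.0 credits, Agent S 14.6 credits, Agent R 0.0 credits.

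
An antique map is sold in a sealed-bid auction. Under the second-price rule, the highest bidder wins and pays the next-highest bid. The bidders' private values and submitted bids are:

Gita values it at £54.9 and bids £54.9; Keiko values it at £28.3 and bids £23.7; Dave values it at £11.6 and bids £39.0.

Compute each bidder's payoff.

Sorted high to low: Gita £54.9 > Dave £39.0 > Keiko £23.7.
Gita has the top bid and wins; the price is the second-highest bid, £39.0.
Gita's payoff = £54.9 − £39.0 = £15.9. All other bidders lose, so their payoff is 0.

Payoffs: Gita £15.9, Keiko £0.0, Dave £0.0.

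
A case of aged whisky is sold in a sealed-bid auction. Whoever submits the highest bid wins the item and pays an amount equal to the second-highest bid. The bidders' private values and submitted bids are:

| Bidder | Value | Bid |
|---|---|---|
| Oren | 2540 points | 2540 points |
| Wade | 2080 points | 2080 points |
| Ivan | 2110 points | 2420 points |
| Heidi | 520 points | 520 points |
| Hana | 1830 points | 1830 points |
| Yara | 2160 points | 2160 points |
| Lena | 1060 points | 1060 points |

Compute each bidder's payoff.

Oren 120 points, Wade 0 points, Ivan 0 points, Heidi 0 points, Hana 0 points, Yara 0 points, Lena 0 points.

Sorted high to low: Oren 2540 points > Ivan 2420 points > Yara 2160 points > Wade 2080 points > Hana 1830 points > Lena 1060 points > Heidi 520 points.
Oren has the top bid and wins; the price is the second-highest bid, 2420 points.
Oren's payoff = 2540 points − 2420 points = 120 points. All other bidders lose, so their payoff is 0.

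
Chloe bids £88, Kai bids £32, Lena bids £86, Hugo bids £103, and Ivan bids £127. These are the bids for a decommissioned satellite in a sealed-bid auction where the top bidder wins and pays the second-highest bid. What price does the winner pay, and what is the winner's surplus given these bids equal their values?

Price £103; surplus £24.

Ranking the bids: Ivan £127, then Hugo £103, then Chloe £88, then Lena £86, then Kai £32.
Ivan is the highest bidder, so Ivan wins.
Under the second-price rule, the price is the second-highest bid: £103.
Surplus = £127 − £103 = £24.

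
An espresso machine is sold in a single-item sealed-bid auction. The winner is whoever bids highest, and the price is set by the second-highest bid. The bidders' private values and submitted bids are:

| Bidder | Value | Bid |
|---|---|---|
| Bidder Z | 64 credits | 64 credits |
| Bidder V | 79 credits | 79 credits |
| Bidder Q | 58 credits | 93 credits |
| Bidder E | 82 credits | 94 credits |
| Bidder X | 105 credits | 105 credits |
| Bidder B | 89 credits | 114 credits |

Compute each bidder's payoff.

Bidder Z 0 credits, Bidder V 0 credits, Bidder Q 0 credits, Bidder E 0 credits, Bidder X 0 credits, Bidder B -16 credits.

Ordered from highest: Bidder B 114 credits, then Bidder X 105 credits, then Bidder E 94 credits, then Bidder Q 93 credits, then Bidder V 79 credits, then Bidder Z 64 credits.
Bidder B has the top bid and wins; the price is the second-highest bid, 105 credits.
Bidder B's payoff = 89 credits − 105 credits = -16 credits. All other bidders lose, so their payoff is 0.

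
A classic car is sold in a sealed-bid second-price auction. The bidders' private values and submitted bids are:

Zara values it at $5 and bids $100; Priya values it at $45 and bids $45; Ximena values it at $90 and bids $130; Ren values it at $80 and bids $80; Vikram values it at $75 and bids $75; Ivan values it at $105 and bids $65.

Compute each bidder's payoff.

Payoffs: Zara $0, Priya $0, Ximena -$10, Ren $0, Vikram $0, Ivan $0.

Sorted high to low: Ximena $130, then Zara $100, then Ren $80, then Vikram $75, then Ivan $65, then Priya $45.
Ximena has the top bid and wins; the price is the second-highest bid, $100.
Ximena's payoff = $90 − $100 = -$10. All other bidders lose, so their payoff is 0.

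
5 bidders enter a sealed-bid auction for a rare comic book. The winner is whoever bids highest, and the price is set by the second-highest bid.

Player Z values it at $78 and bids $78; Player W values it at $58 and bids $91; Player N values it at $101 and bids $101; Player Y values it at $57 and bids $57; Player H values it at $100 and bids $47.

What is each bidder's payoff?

Sorted high to low: Player N $101; Player W $91; Player Z $78; Player Y $57; Player H $47.
Player N has the top bid and wins; the price is the second-highest bid, $91.
Player N's payoff = $101 − $91 = $10. All other bidders lose, so their payoff is 0.

Payoffs: Player Z $0, Player W $0, Player N $10, Player Y $0, Player H $0.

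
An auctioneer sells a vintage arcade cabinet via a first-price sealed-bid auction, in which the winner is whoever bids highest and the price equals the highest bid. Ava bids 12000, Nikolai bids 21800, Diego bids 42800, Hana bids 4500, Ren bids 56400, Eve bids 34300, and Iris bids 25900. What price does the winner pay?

56400

Ordered from highest: Ren 56400, then Diego 42800, then Eve 34300, then Iris 25900, then Nikolai 21800, then Ava 12000, then Hana 4500.
Ren is the highest bidder, so Ren wins.
Under the first-price rule, the price is the highest bid: 56400.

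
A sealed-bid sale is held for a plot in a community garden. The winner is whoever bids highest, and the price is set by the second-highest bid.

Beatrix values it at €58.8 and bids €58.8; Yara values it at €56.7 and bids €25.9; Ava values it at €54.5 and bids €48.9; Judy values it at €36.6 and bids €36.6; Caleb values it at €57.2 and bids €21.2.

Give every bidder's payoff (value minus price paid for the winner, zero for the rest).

Payoffs: Beatrix €9.9, Yara €0.0, Ava €0.0, Judy €0.0, Caleb €0.0.

Ranking the bids: Beatrix €58.8, then Ava €48.9, then Judy €36.6, then Yara €25.9, then Caleb €21.2.
Beatrix has the top bid and wins; the price is the second-highest bid, €48.9.
Beatrix's payoff = €58.8 − €48.9 = €9.9. All other bidders lose, so their payoff is 0.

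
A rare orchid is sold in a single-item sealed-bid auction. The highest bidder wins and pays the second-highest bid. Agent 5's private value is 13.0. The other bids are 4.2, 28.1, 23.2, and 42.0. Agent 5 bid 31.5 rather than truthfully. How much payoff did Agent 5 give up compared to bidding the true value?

0.0

The highest competing bid is 42.0.
Bidding truthfully at 13.0: the top bid is 42.0 (a rival), so Agent 5 loses. Payoff = 0.0.
Bidding 31.5: the top bid is 42.0 (a rival), so Agent 5 loses. Payoff = 0.0.
Regret = truthful payoff − actual payoff = 0.0 − 0.0 = 0.0.
The bid only affects whether you win, not the price — here both bids land on the same side of the top rival bid, so the deviation is payoff-neutral.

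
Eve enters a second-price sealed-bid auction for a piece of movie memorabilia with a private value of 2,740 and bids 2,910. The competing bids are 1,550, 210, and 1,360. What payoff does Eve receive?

Highest competing bid: 1,550.
Eve's bid 2,910 is the highest overall, so Eve wins and pays the second-highest bid, 1,550.
Payoff = value − price = 2,740 − 1,550 = 1,190.

1,190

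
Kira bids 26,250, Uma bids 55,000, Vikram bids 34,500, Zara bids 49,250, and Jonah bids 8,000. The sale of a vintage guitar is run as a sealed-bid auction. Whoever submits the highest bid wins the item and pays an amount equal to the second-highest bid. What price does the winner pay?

Sorted high to low: Uma 55,000; Zara 49,250; Vikram 34,500; Kira 26,250; Jonah 8,000.
Uma has the highest bid, so Uma wins.
The second-highest bid is 49,250, so that is what Uma pays.

Price paid: 49,250.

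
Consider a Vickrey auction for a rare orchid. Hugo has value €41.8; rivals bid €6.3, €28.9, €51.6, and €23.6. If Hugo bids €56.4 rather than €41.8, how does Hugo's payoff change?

The highest competing bid is €51.6.
Bidding truthfully at €41.8: the top bid is €51.6 (a rival), so Hugo loses. Payoff = €0.0.
Bidding €56.4: Hugo has the top bid, wins, and pays the second-highest bid €51.6. Payoff = €41.8 − €51.6 = -€9.8.
Change = -€9.8 − €0.0 = -€9.8.

Change in payoff: -€9.8.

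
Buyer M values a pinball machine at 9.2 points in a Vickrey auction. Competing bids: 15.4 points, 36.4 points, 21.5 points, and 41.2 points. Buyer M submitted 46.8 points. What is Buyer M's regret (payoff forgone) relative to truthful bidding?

The highest competing bid is 41.2 points.
Bidding truthfully at 9.2 points: the top bid is 41.2 points (a rival), so Buyer M loses. Payoff = 0.0 points.
Bidding 46.8 points: Buyer M has the top bid, wins, and pays the second-highest bid 41.2 points. Payoff = 9.2 points − 41.2 points = -32.0 points.
Regret = truthful payoff − actual payoff = 0.0 points − -32.0 points = 32.0 points.

Regret: 32.0 points.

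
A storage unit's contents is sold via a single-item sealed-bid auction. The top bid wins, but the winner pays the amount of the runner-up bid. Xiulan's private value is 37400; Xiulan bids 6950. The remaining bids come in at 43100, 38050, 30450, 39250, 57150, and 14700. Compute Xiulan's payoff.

Xiulan's payoff: 0.

Highest competing bid: 57150.
Xiulan's bid 6950 is not the highest, so Xiulan loses, pays nothing, and earns zero payoff.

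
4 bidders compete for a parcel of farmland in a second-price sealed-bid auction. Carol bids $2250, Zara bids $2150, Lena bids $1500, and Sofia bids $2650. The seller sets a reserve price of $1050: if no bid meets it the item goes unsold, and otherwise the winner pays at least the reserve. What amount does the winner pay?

Price paid: $2250.

Ranking the bids: Sofia $2650; Carol $2250; Zara $2150; Lena $1500.
Sofia has the highest bid, so Sofia wins.
The second-highest bid is $2250, which exceeds the reserve, so that sets the price.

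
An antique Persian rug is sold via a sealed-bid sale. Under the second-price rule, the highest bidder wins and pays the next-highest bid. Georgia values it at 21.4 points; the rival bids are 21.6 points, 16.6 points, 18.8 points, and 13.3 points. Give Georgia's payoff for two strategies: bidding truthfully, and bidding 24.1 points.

(a) 0.0 points  (b) -0.2 points

The highest competing bid is 21.6 points.
Bidding truthfully at 21.4 points: the top bid is 21.6 points (a rival), so Georgia loses. Payoff = 0.0 points.
Bidding 24.1 points: Georgia has the top bid, wins, and pays the second-highest bid 21.6 points. Payoff = 21.4 points − 21.6 points = -0.2 points.
Deviating from a truthful bid can only lose payoff in a second-price auction — never gain.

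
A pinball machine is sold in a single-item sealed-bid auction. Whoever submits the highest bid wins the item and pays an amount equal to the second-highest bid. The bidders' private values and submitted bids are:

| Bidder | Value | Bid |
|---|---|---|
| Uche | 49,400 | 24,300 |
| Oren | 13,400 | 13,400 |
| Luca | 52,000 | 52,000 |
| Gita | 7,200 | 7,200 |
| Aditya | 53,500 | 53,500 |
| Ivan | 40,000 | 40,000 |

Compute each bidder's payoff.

Sorted high to low: Aditya 53,500; Luca 52,000; Ivan 40,000; Uche 24,300; Oren 13,400; Gita 7,200.
Aditya has the top bid and wins; the price is the second-highest bid, 52,000.
Aditya's payoff = 53,500 − 52,000 = 1,500. All other bidders lose, so their payoff is 0.

Uche 0, Oren 0, Luca 0, Gita 0, Aditya 1,500, Ivan 0.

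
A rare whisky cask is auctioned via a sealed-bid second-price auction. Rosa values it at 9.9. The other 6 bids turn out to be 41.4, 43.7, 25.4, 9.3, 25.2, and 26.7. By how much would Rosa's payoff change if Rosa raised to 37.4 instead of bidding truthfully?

The highest competing bid is 43.7.
Bidding truthfully at 9.9: the top bid is 43.7 (a rival), so Rosa loses. Payoff = 0.0.
Bidding 37.4: the top bid is 43.7 (a rival), so Rosa loses. Payoff = 0.0.
Change = 0.0 − 0.0 = 0.0.

Change in payoff: 0.0.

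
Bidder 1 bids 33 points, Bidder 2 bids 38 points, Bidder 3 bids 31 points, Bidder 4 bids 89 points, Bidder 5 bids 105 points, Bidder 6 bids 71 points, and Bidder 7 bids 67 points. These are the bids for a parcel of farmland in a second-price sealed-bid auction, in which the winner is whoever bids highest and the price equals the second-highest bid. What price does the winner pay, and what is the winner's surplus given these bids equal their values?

Price 89 points; surplus 16 points.

Sorted high to low: Bidder 5 105 points, then Bidder 4 89 points, then Bidder 6 71 points, then Bidder 7 67 points, then Bidder 2 38 points, then Bidder 1 33 points, then Bidder 3 31 points.
Bidder 5 is the highest bidder, so Bidder 5 wins.
Under the second-price rule, the price is the second-highest bid: 89 points.
Surplus = 105 points − 89 points = 16 points.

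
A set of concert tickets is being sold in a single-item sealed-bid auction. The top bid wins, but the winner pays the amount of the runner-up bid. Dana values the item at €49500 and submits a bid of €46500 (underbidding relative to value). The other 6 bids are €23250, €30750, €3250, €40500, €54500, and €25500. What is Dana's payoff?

Highest competing bid: €54500.
Dana's bid €46500 is not the highest, so Dana loses, pays nothing, and earns zero payoff.

Payoff = €0.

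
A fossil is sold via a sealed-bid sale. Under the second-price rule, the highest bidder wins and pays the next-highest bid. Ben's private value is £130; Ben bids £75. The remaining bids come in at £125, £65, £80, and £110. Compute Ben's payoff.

Highest competing bid: £125.
Ben's bid £75 is not the highest, so Ben loses, pays nothing, and earns zero payoff.

Payoff = £0.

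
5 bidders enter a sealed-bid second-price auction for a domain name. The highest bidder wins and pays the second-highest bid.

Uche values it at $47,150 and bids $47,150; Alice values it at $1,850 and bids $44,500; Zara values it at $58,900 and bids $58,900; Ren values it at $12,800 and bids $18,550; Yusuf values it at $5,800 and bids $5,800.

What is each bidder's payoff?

Ranking the bids: Zara $58,900 > Uche $47,150 > Alice $44,500 > Ren $18,550 > Yusuf $5,800.
Zara has the top bid and wins; the price is the second-highest bid, $47,150.
Zara's payoff = $58,900 − $47,150 = $11,750. All other bidders lose, so their payoff is 0.

Payoffs: Uche $0, Alice $0, Zara $11,750, Ren $0, Yusuf $0.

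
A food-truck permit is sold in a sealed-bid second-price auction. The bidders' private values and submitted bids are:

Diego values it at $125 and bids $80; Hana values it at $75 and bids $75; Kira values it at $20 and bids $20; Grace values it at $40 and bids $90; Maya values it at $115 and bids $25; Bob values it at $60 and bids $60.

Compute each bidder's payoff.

Bids in descending order: Grace $90 > Diego $80 > Hana $75 > Bob $60 > Maya $25 > Kira $20.
Grace has the top bid and wins; the price is the second-highest bid, $80.
Grace's payoff = $40 − $80 = -$40. All other bidders lose, so their payoff is 0.

Diego $0, Hana $0, Kira $0, Grace -$40, Maya $0, Bob $0.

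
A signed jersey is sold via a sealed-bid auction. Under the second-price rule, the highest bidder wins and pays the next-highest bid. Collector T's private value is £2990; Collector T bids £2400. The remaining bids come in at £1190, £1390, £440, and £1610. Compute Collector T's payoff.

Highest competing bid: £1610.
Collector T's bid £2400 is the highest overall, so Collector T wins and pays the second-highest bid, £1610.
Payoff = value − price = £2990 − £1610 = £1380.

Payoff = £1380.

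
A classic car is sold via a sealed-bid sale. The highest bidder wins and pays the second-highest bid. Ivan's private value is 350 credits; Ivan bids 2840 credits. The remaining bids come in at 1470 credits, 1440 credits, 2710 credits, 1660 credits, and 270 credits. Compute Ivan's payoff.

Ivan's payoff: -2360 credits.

Highest competing bid: 2710 credits.
Ivan's bid 2840 credits is the highest overall, so Ivan wins and pays the second-highest bid, 2710 credits.
Payoff = value − price = 350 credits − 2710 credits = -2360 credits.
Overbidding won the item at a price above value — truthful bidding would have avoided this loss.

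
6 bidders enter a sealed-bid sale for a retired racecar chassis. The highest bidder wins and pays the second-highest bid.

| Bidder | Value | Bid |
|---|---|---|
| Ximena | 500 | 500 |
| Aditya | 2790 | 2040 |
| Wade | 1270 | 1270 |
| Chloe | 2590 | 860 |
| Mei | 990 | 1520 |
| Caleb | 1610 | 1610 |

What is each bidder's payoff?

Sorted high to low: Aditya 2040, then Caleb 1610, then Mei 1520, then Wade 1270, then Chloe 860, then Ximena 500.
Aditya has the top bid and wins; the price is the second-highest bid, 1610.
Aditya's payoff = 2790 − 1610 = 1180. All other bidders lose, so their payoff is 0.

Ximena 0, Aditya 1180, Wade 0, Chloe 0, Mei 0, Caleb 0.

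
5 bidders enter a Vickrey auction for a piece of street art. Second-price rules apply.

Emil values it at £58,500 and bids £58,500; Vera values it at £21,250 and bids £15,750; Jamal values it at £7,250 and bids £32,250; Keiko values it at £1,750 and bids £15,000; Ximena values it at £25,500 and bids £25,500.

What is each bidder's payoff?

Sorted high to low: Emil £58,500 > Jamal £32,250 > Ximena £25,500 > Vera £15,750 > Keiko £15,000.
Emil has the top bid and wins; the price is the second-highest bid, £32,250.
Emil's payoff = £58,500 − £32,250 = £26,250. All other bidders lose, so their payoff is 0.

Payoffs: Emil £26,250, Vera £0, Jamal £0, Keiko £0, Ximena £0.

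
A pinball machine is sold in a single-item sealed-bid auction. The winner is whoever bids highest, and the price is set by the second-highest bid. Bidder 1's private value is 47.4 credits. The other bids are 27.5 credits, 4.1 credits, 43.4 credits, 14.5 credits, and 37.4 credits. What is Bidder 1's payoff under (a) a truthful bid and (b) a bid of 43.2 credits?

Truthful: 4.0 credits; alternative: 0.0 credits.

The highest competing bid is 43.4 credits.
Bidding truthfully at 47.4 credits: Bidder 1 has the top bid, wins, and pays the second-highest bid 43.4 credits. Payoff = 47.4 credits − 43.4 credits = 4.0 credits.
Bidding 43.2 credits: the top bid is 43.4 credits (a rival), so Bidder 1 loses. Payoff = 0.0 credits.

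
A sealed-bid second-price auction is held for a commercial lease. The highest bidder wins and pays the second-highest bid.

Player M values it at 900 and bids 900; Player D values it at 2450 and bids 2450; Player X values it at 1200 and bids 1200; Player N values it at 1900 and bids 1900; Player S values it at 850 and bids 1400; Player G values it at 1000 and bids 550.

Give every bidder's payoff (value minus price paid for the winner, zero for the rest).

Payoffs: Player M 0, Player D 550, Player X 0, Player N 0, Player S 0, Player G 0.

Sorted high to low: Player D 2450, then Player N 1900, then Player S 1400, then Player X 1200, then Player M 900, then Player G 550.
Player D has the top bid and wins; the price is the second-highest bid, 1900.
Player D's payoff = 2450 − 1900 = 550. All other bidders lose, so their payoff is 0.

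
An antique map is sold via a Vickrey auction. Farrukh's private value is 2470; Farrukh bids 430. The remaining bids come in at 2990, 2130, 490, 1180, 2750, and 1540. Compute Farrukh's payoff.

Farrukh's payoff: 0.

Highest competing bid: 2990.
Farrukh's bid 430 is not the highest, so Farrukh loses, pays nothing, and earns zero payoff.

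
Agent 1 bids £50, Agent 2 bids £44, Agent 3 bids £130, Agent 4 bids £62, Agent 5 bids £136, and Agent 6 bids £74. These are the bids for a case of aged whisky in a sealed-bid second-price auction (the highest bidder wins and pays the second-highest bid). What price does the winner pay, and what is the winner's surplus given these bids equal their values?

Price £130; surplus £6.

Sorted high to low: Agent 5 £136; Agent 3 £130; Agent 6 £74; Agent 4 £62; Agent 1 £50; Agent 2 £44.
Agent 5 is the highest bidder, so Agent 5 wins.
Under the second-price rule, the price is the second-highest bid: £130.
Surplus = £136 − £130 = £6.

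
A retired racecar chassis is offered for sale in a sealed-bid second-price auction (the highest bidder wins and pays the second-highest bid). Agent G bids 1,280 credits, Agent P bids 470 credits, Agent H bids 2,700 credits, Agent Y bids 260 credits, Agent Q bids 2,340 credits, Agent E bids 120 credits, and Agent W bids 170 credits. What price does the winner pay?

The winner pays 2,340 credits.

Ordered from highest: Agent H 2,700 credits > Agent Q 2,340 credits > Agent G 1,280 credits > Agent P 470 credits > Agent Y 260 credits > Agent W 170 credits > Agent E 120 credits.
Agent H is the highest bidder, so Agent H wins.
Under the second-price rule, the price is the second-highest bid: 2,340 credits.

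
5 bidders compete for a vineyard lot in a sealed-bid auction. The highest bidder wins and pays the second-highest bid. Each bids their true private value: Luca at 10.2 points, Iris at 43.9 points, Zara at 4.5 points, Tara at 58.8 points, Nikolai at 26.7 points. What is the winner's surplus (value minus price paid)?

Surplus = 14.9 points.

Ordered from highest: Tara 58.8 points, then Iris 43.9 points, then Nikolai 26.7 points, then Luca 10.2 points, then Zara 4.5 points.
Tara wins with the top bid and pays the second-highest, 43.9 points.
Surplus = 58.8 points − 43.9 points = 14.9 points.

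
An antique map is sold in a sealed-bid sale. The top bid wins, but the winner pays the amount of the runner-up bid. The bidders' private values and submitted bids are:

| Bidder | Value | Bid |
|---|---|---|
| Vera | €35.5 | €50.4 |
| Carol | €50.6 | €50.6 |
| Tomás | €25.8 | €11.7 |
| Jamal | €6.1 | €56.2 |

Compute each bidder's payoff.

Payoffs: Vera €0.0, Carol €0.0, Tomás €0.0, Jamal -€44.5.

Ordered from highest: Jamal €56.2 > Carol €50.6 > Vera €50.4 > Tomás €11.7.
Jamal has the top bid and wins; the price is the second-highest bid, €50.6.
Jamal's payoff = €6.1 − €50.6 = -€44.5. All other bidders lose, so their payoff is 0.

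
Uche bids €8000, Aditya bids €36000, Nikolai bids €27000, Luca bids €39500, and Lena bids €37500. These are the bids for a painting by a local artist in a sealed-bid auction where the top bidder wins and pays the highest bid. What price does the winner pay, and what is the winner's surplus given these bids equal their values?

Ranking the bids: Luca €39500, then Lena €37500, then Aditya €36000, then Nikolai €27000, then Uche €8000.
Luca is the highest bidder, so Luca wins.
Under the first-price rule, the price is the highest bid: €39500.
Surplus = €39500 − €39500 = €0.

The winner pays €39500 for a surplus of €0.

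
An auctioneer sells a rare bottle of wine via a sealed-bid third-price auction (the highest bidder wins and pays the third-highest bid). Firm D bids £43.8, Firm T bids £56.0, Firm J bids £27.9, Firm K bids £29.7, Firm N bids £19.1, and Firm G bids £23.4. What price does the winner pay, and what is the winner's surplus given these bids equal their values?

The winner pays £29.7 for a surplus of £26.3.

Sorted high to low: Firm T £56.0 > Firm D £43.8 > Firm K £29.7 > Firm J £27.9 > Firm G £23.4 > Firm N £19.1.
Firm T is the highest bidder, so Firm T wins.
Under the third-price rule, the price is the third-highest bid: £29.7.
Surplus = £56.0 − £29.7 = £26.3.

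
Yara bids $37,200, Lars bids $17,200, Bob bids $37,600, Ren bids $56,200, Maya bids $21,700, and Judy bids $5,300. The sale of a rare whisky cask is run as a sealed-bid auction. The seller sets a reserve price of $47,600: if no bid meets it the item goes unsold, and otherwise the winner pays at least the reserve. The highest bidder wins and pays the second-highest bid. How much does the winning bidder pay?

Sorted high to low: Ren $56,200, then Bob $37,600, then Yara $37,200, then Maya $21,700, then Lars $17,200, then Judy $5,300.
Ren has the highest bid, so Ren wins.
The second-highest bid is $37,600, but the reserve $47,600 is higher, so the price is the reserve.

$47,600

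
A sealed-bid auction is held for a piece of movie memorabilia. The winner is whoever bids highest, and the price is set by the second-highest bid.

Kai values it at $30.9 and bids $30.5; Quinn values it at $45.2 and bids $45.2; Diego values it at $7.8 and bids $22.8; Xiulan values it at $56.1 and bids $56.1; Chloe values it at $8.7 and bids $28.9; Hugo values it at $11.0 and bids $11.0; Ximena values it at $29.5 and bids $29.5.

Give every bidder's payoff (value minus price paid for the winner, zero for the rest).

Bids in descending order: Xiulan $56.1 > Quinn $45.2 > Kai $30.5 > Ximena $29.5 > Chloe $28.9 > Diego $22.8 > Hugo $11.0.
Xiulan has the top bid and wins; the price is the second-highest bid, $45.2.
Xiulan's payoff = $56.1 − $45.2 = $10.9. All other bidders lose, so their payoff is 0.

Payoffs: Kai $0.0, Quinn $0.0, Diego $0.0, Xiulan $10.9, Chloe $0.0, Hugo $0.0, Ximena $0.0.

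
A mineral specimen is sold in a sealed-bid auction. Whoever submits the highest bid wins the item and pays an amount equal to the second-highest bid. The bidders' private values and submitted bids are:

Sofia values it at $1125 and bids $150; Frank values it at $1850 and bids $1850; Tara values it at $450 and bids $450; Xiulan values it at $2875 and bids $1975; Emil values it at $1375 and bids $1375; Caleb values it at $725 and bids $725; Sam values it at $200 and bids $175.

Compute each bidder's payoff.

Sorted high to low: Xiulan $1975, then Frank $1850, then Emil $1375, then Caleb $725, then Tara $450, then Sam $175, then Sofia $150.
Xiulan has the top bid and wins; the price is the second-highest bid, $1850.
Xiulan's payoff = $2875 − $1850 = $1025. All other bidders lose, so their payoff is 0.

Sofia $0, Frank $0, Tara $0, Xiulan $1025, Emil $0, Caleb $0, Sam $0.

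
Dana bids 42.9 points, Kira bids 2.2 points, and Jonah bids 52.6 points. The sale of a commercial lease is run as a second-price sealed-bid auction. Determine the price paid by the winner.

42.9 points

Bids in descending order: Jonah 52.6 points, then Dana 42.9 points, then Kira 2.2 points.
Jonah has the highest bid, so Jonah wins.
The second-highest bid is 42.9 points, so that is what Jonah pays.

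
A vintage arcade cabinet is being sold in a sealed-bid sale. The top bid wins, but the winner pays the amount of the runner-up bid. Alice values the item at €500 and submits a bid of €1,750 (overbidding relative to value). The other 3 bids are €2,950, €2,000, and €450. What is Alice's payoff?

Highest competing bid: €2,950.
Alice's bid €1,750 is not the highest, so Alice loses, pays nothing, and earns zero payoff.

Alice's payoff: €0.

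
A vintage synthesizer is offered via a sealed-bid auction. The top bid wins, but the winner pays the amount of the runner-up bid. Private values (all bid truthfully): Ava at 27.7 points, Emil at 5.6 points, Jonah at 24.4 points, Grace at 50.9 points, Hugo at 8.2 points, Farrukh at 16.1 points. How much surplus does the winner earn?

Surplus = 23.2 points.

Bids in descending order: Grace 50.9 points > Ava 27.7 points > Jonah 24.4 points > Farrukh 16.1 points > Hugo 8.2 points > Emil 5.6 points.
Grace wins with the top bid and pays the second-highest, 27.7 points.
Surplus = 50.9 points − 27.7 points = 23.2 points.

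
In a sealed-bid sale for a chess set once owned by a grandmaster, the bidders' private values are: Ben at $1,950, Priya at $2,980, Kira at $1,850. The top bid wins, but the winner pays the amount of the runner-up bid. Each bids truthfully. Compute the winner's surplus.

Ordered from highest: Priya $2,980; Ben $1,950; Kira $1,850.
Priya wins with the top bid and pays the second-highest, $1,950.
Surplus = $2,980 − $1,950 = $1,030.

$1,030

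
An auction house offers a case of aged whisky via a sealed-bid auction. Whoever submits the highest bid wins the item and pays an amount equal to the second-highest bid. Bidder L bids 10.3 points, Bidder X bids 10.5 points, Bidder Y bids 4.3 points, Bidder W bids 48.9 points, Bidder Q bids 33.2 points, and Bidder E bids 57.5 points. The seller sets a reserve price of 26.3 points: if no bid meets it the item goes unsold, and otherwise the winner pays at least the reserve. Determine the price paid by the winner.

48.9 points

Bids in descending order: Bidder E 57.5 points; Bidder W 48.9 points; Bidder Q 33.2 points; Bidder X 10.5 points; Bidder L 10.3 points; Bidder Y 4.3 points.
Bidder E has the highest bid, so Bidder E wins.
The second-highest bid is 48.9 points, which exceeds the reserve, so that sets the price.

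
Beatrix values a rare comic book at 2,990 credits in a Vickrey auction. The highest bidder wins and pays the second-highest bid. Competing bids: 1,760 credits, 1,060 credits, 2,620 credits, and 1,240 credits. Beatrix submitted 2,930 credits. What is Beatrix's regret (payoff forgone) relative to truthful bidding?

0 credits

The highest competing bid is 2,620 credits.
Bidding truthfully at 2,990 credits: Beatrix has the top bid, wins, and pays the second-highest bid 2,620 credits. Payoff = 2,990 credits − 2,620 credits = 370 credits.
Bidding 2,930 credits: Beatrix has the top bid, wins, and pays the second-highest bid 2,620 credits. Payoff = 2,990 credits − 2,620 credits = 370 credits.
Regret = truthful payoff − actual payoff = 370 credits − 370 credits = 0 credits.
The bid only affects whether you win, not the price — here both bids land on the same side of the top rival bid, so the deviation is payoff-neutral.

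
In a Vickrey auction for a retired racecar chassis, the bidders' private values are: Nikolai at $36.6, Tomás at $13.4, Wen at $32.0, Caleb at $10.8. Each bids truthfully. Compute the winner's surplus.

Sorted high to low: Nikolai $36.6, then Wen $32.0, then Tomás $13.4, then Caleb $10.8.
Nikolai wins with the top bid and pays the second-highest, $32.0.
Surplus = $36.6 − $32.0 = $4.6.

$4.6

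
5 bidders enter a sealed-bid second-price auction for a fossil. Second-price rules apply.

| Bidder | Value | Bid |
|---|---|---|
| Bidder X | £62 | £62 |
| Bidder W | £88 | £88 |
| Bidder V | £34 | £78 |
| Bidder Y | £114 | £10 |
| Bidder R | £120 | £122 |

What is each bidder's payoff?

Sorted high to low: Bidder R £122 > Bidder W £88 > Bidder V £78 > Bidder X £62 > Bidder Y £10.
Bidder R has the top bid and wins; the price is the second-highest bid, £88.
Bidder R's payoff = £120 − £88 = £32. All other bidders lose, so their payoff is 0.

Payoffs: Bidder X £0, Bidder W £0, Bidder V £0, Bidder Y £0, Bidder R £32.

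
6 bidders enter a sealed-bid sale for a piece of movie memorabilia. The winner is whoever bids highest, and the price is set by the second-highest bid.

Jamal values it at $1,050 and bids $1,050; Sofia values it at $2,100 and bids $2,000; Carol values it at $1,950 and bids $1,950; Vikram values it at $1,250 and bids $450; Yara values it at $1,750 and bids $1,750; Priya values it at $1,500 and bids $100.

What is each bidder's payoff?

Payoffs: Jamal $0, Sofia $150, Carol $0, Vikram $0, Yara $0, Priya $0.

Ranking the bids: Sofia $2,000, then Carol $1,950, then Yara $1,750, then Jamal $1,050, then Vikram $450, then Priya $100.
Sofia has the top bid and wins; the price is the second-highest bid, $1,950.
Sofia's payoff = $2,100 − $1,950 = $150. All other bidders lose, so their payoff is 0.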